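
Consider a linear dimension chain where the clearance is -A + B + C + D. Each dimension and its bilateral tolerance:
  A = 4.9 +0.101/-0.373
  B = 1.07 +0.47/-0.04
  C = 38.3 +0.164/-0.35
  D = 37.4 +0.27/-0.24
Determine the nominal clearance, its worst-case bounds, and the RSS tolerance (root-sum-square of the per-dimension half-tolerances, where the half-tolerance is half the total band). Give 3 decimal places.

Stack each dimension's contribution:
  -A: nom -4.900 → Σnom=-4.900; wc +0.373/-0.101 → slack +0.373/-0.101; half-tol=0.237, Σhalf²=0.056169
  +B: nom +1.070 → Σnom=-3.830; wc +0.470/-0.040 → slack +0.843/-0.141; half-tol=0.255, Σhalf²=0.121194
  +C: nom +38.300 → Σnom=34.470; wc +0.164/-0.350 → slack +1.007/-0.491; half-tol=0.257, Σhalf²=0.187243
  +D: nom +37.400 → Σnom=71.870; wc +0.270/-0.240 → slack +1.277/-0.731; half-tol=0.255, Σhalf²=0.252268
Nominal = 71.870. Worst-case = [71.870 - 0.731, 71.870 + 1.277] = [71.139, 73.147]. RSS = √0.252268 = 0.502.

nominal=71.870 wc=[71.139,73.147] rss=0.502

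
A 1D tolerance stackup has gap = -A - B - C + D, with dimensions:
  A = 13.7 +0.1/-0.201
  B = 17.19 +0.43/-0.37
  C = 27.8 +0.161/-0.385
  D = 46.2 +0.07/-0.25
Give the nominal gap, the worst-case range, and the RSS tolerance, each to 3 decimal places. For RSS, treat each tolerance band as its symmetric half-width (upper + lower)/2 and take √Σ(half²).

Stack each dimension's contribution:
  -A: nom -13.700 → Σnom=-13.700; wc +0.201/-0.100 → slack +0.201/-0.100; half-tol=0.151, Σhalf²=0.022650
  -B: nom -17.190 → Σnom=-30.890; wc +0.370/-0.430 → slack +0.571/-0.530; half-tol=0.400, Σhalf²=0.182650
  -C: nom -27.800 → Σnom=-58.690; wc +0.385/-0.161 → slack +0.956/-0.691; half-tol=0.273, Σhalf²=0.257179
  +D: nom +46.200 → Σnom=-12.490; wc +0.070/-0.250 → slack +1.026/-0.941; half-tol=0.160, Σhalf²=0.282779
Nominal = -12.490. Worst-case = [-12.490 - 0.941, -12.490 + 1.026] = [-13.431, -11.464]. RSS = √0.282779 = 0.532.

nominal=-12.490 wc=[-13.431,-11.464] rss=0.532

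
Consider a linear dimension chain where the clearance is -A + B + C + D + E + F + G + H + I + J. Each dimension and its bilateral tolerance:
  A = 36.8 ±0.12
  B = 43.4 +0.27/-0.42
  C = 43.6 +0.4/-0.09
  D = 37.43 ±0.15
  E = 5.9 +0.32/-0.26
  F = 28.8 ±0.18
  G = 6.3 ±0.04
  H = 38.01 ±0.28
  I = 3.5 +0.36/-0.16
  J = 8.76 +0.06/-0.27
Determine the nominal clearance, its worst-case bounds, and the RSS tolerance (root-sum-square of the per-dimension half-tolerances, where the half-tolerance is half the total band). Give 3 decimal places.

Stack each dimension's contribution:
  -A: nom -36.800 → Σnom=-36.800; wc +0.120/-0.120 → slack +0.120/-0.120; half-tol=0.120, Σhalf²=0.014400
  +B: nom +43.400 → Σnom=6.600; wc +0.270/-0.420 → slack +0.390/-0.540; half-tol=0.345, Σhalf²=0.133425
  +C: nom +43.600 → Σnom=50.200; wc +0.400/-0.090 → slack +0.790/-0.630; half-tol=0.245, Σhalf²=0.193450
  +D: nom +37.430 → Σnom=87.630; wc +0.150/-0.150 → slack +0.940/-0.780; half-tol=0.150, Σhalf²=0.215950
  +E: nom +5.900 → Σnom=93.530; wc +0.320/-0.260 → slack +1.260/-1.040; half-tol=0.290, Σhalf²=0.300050
  +F: nom +28.800 → Σnom=122.330; wc +0.180/-0.180 → slack +1.440/-1.220; half-tol=0.180, Σhalf²=0.332450
  +G: nom +6.300 → Σnom=128.630; wc +0.040/-0.040 → slack +1.480/-1.260; half-tol=0.040, Σhalf²=0.334050
  +H: nom +38.010 → Σnom=166.640; wc +0.280/-0.280 → slack +1.760/-1.540; half-tol=0.280, Σhalf²=0.412450
  +I: nom +3.500 → Σnom=170.140; wc +0.360/-0.160 → slack +2.120/-1.700; half-tol=0.260, Σhalf²=0.480050
  +J: nom +8.760 → Σnom=178.900; wc +0.060/-0.270 → slack +2.180/-1.970; half-tol=0.165, Σhalf²=0.507275
Nominal = 178.900. Worst-case = [178.900 - 1.970, 178.900 + 2.180] = [176.930, 181.080]. RSS = √0.507275 = 0.712.

nominal=178.900 wc=[176.930,181.080] rss=0.712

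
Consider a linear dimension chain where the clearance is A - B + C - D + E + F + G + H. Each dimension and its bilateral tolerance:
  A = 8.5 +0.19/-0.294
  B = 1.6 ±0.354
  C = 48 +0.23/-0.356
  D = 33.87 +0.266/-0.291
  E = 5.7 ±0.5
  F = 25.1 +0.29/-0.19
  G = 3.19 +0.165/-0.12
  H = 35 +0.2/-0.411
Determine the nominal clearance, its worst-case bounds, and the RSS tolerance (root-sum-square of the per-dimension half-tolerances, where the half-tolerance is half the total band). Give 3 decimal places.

nominal=90.020 wc=[87.529,92.240] rss=0.877

Stack each dimension's contribution:
  +A: nom +8.500 → Σnom=8.500; wc +0.190/-0.294 → slack +0.190/-0.294; half-tol=0.242, Σhalf²=0.058564
  -B: nom -1.600 → Σnom=6.900; wc +0.354/-0.354 → slack +0.544/-0.648; half-tol=0.354, Σhalf²=0.183880
  +C: nom +48.000 → Σnom=54.900; wc +0.230/-0.356 → slack +0.774/-1.004; half-tol=0.293, Σhalf²=0.269729
  -D: nom -33.870 → Σnom=21.030; wc +0.291/-0.266 → slack +1.065/-1.270; half-tol=0.278, Σhalf²=0.347291
  +E: nom +5.700 → Σnom=26.730; wc +0.500/-0.500 → slack +1.565/-1.770; half-tol=0.500, Σhalf²=0.597291
  +F: nom +25.100 → Σnom=51.830; wc +0.290/-0.190 → slack +1.855/-1.960; half-tol=0.240, Σhalf²=0.654891
  +G: nom +3.190 → Σnom=55.020; wc +0.165/-0.120 → slack +2.020/-2.080; half-tol=0.143, Σhalf²=0.675198
  +H: nom +35.000 → Σnom=90.020; wc +0.200/-0.411 → slack +2.220/-2.491; half-tol=0.305, Σhalf²=0.768528
Nominal = 90.020. Worst-case = [90.020 - 2.491, 90.020 + 2.220] = [87.529, 92.240]. RSS = √0.768528 = 0.877.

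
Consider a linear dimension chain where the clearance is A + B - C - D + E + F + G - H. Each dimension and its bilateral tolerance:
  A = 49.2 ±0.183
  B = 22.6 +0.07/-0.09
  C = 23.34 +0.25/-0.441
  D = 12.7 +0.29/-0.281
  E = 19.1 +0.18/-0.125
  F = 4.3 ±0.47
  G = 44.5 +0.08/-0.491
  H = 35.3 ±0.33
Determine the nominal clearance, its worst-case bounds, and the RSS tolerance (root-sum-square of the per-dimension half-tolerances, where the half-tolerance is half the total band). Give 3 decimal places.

Stack each dimension's contribution:
  +A: nom +49.200 → Σnom=49.200; wc +0.183/-0.183 → slack +0.183/-0.183; half-tol=0.183, Σhalf²=0.033489
  +B: nom +22.600 → Σnom=71.800; wc +0.070/-0.090 → slack +0.253/-0.273; half-tol=0.080, Σhalf²=0.039889
  -C: nom -23.340 → Σnom=48.460; wc +0.441/-0.250 → slack +0.694/-0.523; half-tol=0.346, Σhalf²=0.159259
  -D: nom -12.700 → Σnom=35.760; wc +0.281/-0.290 → slack +0.975/-0.813; half-tol=0.285, Σhalf²=0.240770
  +E: nom +19.100 → Σnom=54.860; wc +0.180/-0.125 → slack +1.155/-0.938; half-tol=0.152, Σhalf²=0.264026
  +F: nom +4.300 → Σnom=59.160; wc +0.470/-0.470 → slack +1.625/-1.408; half-tol=0.470, Σhalf²=0.484926
  +G: nom +44.500 → Σnom=103.660; wc +0.080/-0.491 → slack +1.705/-1.899; half-tol=0.285, Σhalf²=0.566436
  -H: nom -35.300 → Σnom=68.360; wc +0.330/-0.330 → slack +2.035/-2.229; half-tol=0.330, Σhalf²=0.675336
Nominal = 68.360. Worst-case = [68.360 - 2.229, 68.360 + 2.035] = [66.131, 70.395]. RSS = √0.675336 = 0.822.

nominal=68.360 wc=[66.131,70.395] rss=0.822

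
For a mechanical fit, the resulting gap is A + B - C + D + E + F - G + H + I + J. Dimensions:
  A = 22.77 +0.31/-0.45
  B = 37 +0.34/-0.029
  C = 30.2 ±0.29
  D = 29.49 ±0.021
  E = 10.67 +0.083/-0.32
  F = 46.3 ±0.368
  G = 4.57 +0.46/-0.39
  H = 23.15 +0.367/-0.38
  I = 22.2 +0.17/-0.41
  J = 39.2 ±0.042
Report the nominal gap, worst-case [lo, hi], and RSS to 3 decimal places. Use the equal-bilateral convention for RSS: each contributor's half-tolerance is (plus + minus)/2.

Stack each dimension's contribution:
  +A: nom +22.770 → Σnom=22.770; wc +0.310/-0.450 → slack +0.310/-0.450; half-tol=0.380, Σhalf²=0.144400
  +B: nom +37.000 → Σnom=59.770; wc +0.340/-0.029 → slack +0.650/-0.479; half-tol=0.185, Σhalf²=0.178440
  -C: nom -30.200 → Σnom=29.570; wc +0.290/-0.290 → slack +0.940/-0.769; half-tol=0.290, Σhalf²=0.262540
  +D: nom +29.490 → Σnom=59.060; wc +0.021/-0.021 → slack +0.961/-0.790; half-tol=0.021, Σhalf²=0.262981
  +E: nom +10.670 → Σnom=69.730; wc +0.083/-0.320 → slack +1.044/-1.110; half-tol=0.202, Σhalf²=0.303584
  +F: nom +46.300 → Σnom=116.030; wc +0.368/-0.368 → slack +1.412/-1.478; half-tol=0.368, Σhalf²=0.439008
  -G: nom -4.570 → Σnom=111.460; wc +0.390/-0.460 → slack +1.802/-1.938; half-tol=0.425, Σhalf²=0.619633
  +H: nom +23.150 → Σnom=134.610; wc +0.367/-0.380 → slack +2.169/-2.318; half-tol=0.373, Σhalf²=0.759135
  +I: nom +22.200 → Σnom=156.810; wc +0.170/-0.410 → slack +2.339/-2.728; half-tol=0.290, Σhalf²=0.843235
  +J: nom +39.200 → Σnom=196.010; wc +0.042/-0.042 → slack +2.381/-2.770; half-tol=0.042, Σhalf²=0.844999
Nominal = 196.010. Worst-case = [196.010 - 2.770, 196.010 + 2.381] = [193.240, 198.391]. RSS = √0.844999 = 0.919.

nominal=196.010 wc=[193.240,198.391] rss=0.919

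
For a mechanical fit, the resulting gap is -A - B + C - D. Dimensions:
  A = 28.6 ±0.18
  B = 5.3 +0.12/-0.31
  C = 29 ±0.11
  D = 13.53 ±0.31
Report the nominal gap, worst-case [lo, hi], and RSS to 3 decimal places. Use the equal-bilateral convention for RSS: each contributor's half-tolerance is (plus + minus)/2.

nominal=-18.430 wc=[-19.150,-17.520] rss=0.432

Stack each dimension's contribution:
  -A: nom -28.600 → Σnom=-28.600; wc +0.180/-0.180 → slack +0.180/-0.180; half-tol=0.180, Σhalf²=0.032400
  -B: nom -5.300 → Σnom=-33.900; wc +0.310/-0.120 → slack +0.490/-0.300; half-tol=0.215, Σhalf²=0.078625
  +C: nom +29.000 → Σnom=-4.900; wc +0.110/-0.110 → slack +0.600/-0.410; half-tol=0.110, Σhalf²=0.090725
  -D: nom -13.530 → Σnom=-18.430; wc +0.310/-0.310 → slack +0.910/-0.720; half-tol=0.310, Σhalf²=0.186825
Nominal = -18.430. Worst-case = [-18.430 - 0.720, -18.430 + 0.910] = [-19.150, -17.520]. RSS = √0.186825 = 0.432.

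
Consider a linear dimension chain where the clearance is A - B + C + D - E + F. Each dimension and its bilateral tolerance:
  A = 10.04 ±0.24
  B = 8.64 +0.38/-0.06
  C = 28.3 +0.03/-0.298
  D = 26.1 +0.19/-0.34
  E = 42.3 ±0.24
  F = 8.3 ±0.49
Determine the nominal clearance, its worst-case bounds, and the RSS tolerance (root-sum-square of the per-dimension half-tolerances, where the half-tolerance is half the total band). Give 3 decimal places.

nominal=21.800 wc=[19.812,23.050] rss=0.708

Stack each dimension's contribution:
  +A: nom +10.040 → Σnom=10.040; wc +0.240/-0.240 → slack +0.240/-0.240; half-tol=0.240, Σhalf²=0.057600
  -B: nom -8.640 → Σnom=1.400; wc +0.060/-0.380 → slack +0.300/-0.620; half-tol=0.220, Σhalf²=0.106000
  +C: nom +28.300 → Σnom=29.700; wc +0.030/-0.298 → slack +0.330/-0.918; half-tol=0.164, Σhalf²=0.132896
  +D: nom +26.100 → Σnom=55.800; wc +0.190/-0.340 → slack +0.520/-1.258; half-tol=0.265, Σhalf²=0.203121
  -E: nom -42.300 → Σnom=13.500; wc +0.240/-0.240 → slack +0.760/-1.498; half-tol=0.240, Σhalf²=0.260721
  +F: nom +8.300 → Σnom=21.800; wc +0.490/-0.490 → slack +1.250/-1.988; half-tol=0.490, Σhalf²=0.500821
Nominal = 21.800. Worst-case = [21.800 - 1.988, 21.800 + 1.250] = [19.812, 23.050]. RSS = √0.500821 = 0.708.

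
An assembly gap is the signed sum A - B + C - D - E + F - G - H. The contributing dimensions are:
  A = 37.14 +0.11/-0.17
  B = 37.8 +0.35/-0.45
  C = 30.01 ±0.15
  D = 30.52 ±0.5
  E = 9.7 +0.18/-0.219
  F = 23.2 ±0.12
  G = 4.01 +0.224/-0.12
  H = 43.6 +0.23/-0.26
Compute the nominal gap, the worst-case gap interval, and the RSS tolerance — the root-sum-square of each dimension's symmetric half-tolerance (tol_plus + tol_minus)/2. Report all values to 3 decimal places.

nominal=-35.280 wc=[-37.204,-33.351] rss=0.772

Stack each dimension's contribution:
  +A: nom +37.140 → Σnom=37.140; wc +0.110/-0.170 → slack +0.110/-0.170; half-tol=0.140, Σhalf²=0.019600
  -B: nom -37.800 → Σnom=-0.660; wc +0.450/-0.350 → slack +0.560/-0.520; half-tol=0.400, Σhalf²=0.179600
  +C: nom +30.010 → Σnom=29.350; wc +0.150/-0.150 → slack +0.710/-0.670; half-tol=0.150, Σhalf²=0.202100
  -D: nom -30.520 → Σnom=-1.170; wc +0.500/-0.500 → slack +1.210/-1.170; half-tol=0.500, Σhalf²=0.452100
  -E: nom -9.700 → Σnom=-10.870; wc +0.219/-0.180 → slack +1.429/-1.350; half-tol=0.200, Σhalf²=0.491900
  +F: nom +23.200 → Σnom=12.330; wc +0.120/-0.120 → slack +1.549/-1.470; half-tol=0.120, Σhalf²=0.506300
  -G: nom -4.010 → Σnom=8.320; wc +0.120/-0.224 → slack +1.669/-1.694; half-tol=0.172, Σhalf²=0.535884
  -H: nom -43.600 → Σnom=-35.280; wc +0.260/-0.230 → slack +1.929/-1.924; half-tol=0.245, Σhalf²=0.595909
Nominal = -35.280. Worst-case = [-35.280 - 1.924, -35.280 + 1.929] = [-37.204, -33.351]. RSS = √0.595909 = 0.772.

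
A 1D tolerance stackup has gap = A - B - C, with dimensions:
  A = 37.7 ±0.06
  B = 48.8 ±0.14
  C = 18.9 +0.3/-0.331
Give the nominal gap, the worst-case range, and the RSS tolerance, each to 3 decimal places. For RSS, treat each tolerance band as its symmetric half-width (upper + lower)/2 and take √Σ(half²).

Stack each dimension's contribution:
  +A: nom +37.700 → Σnom=37.700; wc +0.060/-0.060 → slack +0.060/-0.060; half-tol=0.060, Σhalf²=0.003600
  -B: nom -48.800 → Σnom=-11.100; wc +0.140/-0.140 → slack +0.200/-0.200; half-tol=0.140, Σhalf²=0.023200
  -C: nom -18.900 → Σnom=-30.000; wc +0.331/-0.300 → slack +0.531/-0.500; half-tol=0.316, Σhalf²=0.122740
Nominal = -30.000. Worst-case = [-30.000 - 0.500, -30.000 + 0.531] = [-30.500, -29.469]. RSS = √0.122740 = 0.350.

nominal=-30.000 wc=[-30.500,-29.469] rss=0.350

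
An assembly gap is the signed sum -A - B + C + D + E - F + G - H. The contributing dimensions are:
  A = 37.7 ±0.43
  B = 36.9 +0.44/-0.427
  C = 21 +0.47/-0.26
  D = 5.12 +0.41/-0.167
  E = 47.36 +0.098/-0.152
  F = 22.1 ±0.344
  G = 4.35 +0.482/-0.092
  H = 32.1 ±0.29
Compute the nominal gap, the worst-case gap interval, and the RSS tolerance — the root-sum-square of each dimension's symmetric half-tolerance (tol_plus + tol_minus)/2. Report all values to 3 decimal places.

nominal=-50.970 wc=[-53.145,-48.019] rss=0.943

Stack each dimension's contribution:
  -A: nom -37.700 → Σnom=-37.700; wc +0.430/-0.430 → slack +0.430/-0.430; half-tol=0.430, Σhalf²=0.184900
  -B: nom -36.900 → Σnom=-74.600; wc +0.427/-0.440 → slack +0.857/-0.870; half-tol=0.433, Σhalf²=0.372822
  +C: nom +21.000 → Σnom=-53.600; wc +0.470/-0.260 → slack +1.327/-1.130; half-tol=0.365, Σhalf²=0.506047
  +D: nom +5.120 → Σnom=-48.480; wc +0.410/-0.167 → slack +1.737/-1.297; half-tol=0.288, Σhalf²=0.589279
  +E: nom +47.360 → Σnom=-1.120; wc +0.098/-0.152 → slack +1.835/-1.449; half-tol=0.125, Σhalf²=0.604904
  -F: nom -22.100 → Σnom=-23.220; wc +0.344/-0.344 → slack +2.179/-1.793; half-tol=0.344, Σhalf²=0.723240
  +G: nom +4.350 → Σnom=-18.870; wc +0.482/-0.092 → slack +2.661/-1.885; half-tol=0.287, Σhalf²=0.805609
  -H: nom -32.100 → Σnom=-50.970; wc +0.290/-0.290 → slack +2.951/-2.175; half-tol=0.290, Σhalf²=0.889709
Nominal = -50.970. Worst-case = [-50.970 - 2.175, -50.970 + 2.951] = [-53.145, -48.019]. RSS = √0.889709 = 0.943.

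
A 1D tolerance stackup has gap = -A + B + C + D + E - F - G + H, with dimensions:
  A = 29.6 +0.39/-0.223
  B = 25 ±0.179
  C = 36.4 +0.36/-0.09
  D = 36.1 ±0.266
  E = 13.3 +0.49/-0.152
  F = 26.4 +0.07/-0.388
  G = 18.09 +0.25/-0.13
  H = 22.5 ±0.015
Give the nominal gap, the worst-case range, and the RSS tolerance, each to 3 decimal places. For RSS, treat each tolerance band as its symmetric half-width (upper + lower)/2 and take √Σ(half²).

nominal=59.210 wc=[57.798,61.261] rss=0.663

Stack each dimension's contribution:
  -A: nom -29.600 → Σnom=-29.600; wc +0.223/-0.390 → slack +0.223/-0.390; half-tol=0.306, Σhalf²=0.093942
  +B: nom +25.000 → Σnom=-4.600; wc +0.179/-0.179 → slack +0.402/-0.569; half-tol=0.179, Σhalf²=0.125983
  +C: nom +36.400 → Σnom=31.800; wc +0.360/-0.090 → slack +0.762/-0.659; half-tol=0.225, Σhalf²=0.176608
  +D: nom +36.100 → Σnom=67.900; wc +0.266/-0.266 → slack +1.028/-0.925; half-tol=0.266, Σhalf²=0.247364
  +E: nom +13.300 → Σnom=81.200; wc +0.490/-0.152 → slack +1.518/-1.077; half-tol=0.321, Σhalf²=0.350405
  -F: nom -26.400 → Σnom=54.800; wc +0.388/-0.070 → slack +1.906/-1.147; half-tol=0.229, Σhalf²=0.402846
  -G: nom -18.090 → Σnom=36.710; wc +0.130/-0.250 → slack +2.036/-1.397; half-tol=0.190, Σhalf²=0.438946
  +H: nom +22.500 → Σnom=59.210; wc +0.015/-0.015 → slack +2.051/-1.412; half-tol=0.015, Σhalf²=0.439171
Nominal = 59.210. Worst-case = [59.210 - 1.412, 59.210 + 2.051] = [57.798, 61.261]. RSS = √0.439171 = 0.663.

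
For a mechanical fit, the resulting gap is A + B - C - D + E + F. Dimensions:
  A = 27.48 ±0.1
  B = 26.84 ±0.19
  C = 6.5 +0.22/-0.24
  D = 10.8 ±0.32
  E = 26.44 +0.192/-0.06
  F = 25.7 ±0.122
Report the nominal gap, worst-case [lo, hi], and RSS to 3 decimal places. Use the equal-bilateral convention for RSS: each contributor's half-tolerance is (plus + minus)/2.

Stack each dimension's contribution:
  +A: nom +27.480 → Σnom=27.480; wc +0.100/-0.100 → slack +0.100/-0.100; half-tol=0.100, Σhalf²=0.010000
  +B: nom +26.840 → Σnom=54.320; wc +0.190/-0.190 → slack +0.290/-0.290; half-tol=0.190, Σhalf²=0.046100
  -C: nom -6.500 → Σnom=47.820; wc +0.240/-0.220 → slack +0.530/-0.510; half-tol=0.230, Σhalf²=0.099000
  -D: nom -10.800 → Σnom=37.020; wc +0.320/-0.320 → slack +0.850/-0.830; half-tol=0.320, Σhalf²=0.201400
  +E: nom +26.440 → Σnom=63.460; wc +0.192/-0.060 → slack +1.042/-0.890; half-tol=0.126, Σhalf²=0.217276
  +F: nom +25.700 → Σnom=89.160; wc +0.122/-0.122 → slack +1.164/-1.012; half-tol=0.122, Σhalf²=0.232160
Nominal = 89.160. Worst-case = [89.160 - 1.012, 89.160 + 1.164] = [88.148, 90.324]. RSS = √0.232160 = 0.482.

nominal=89.160 wc=[88.148,90.324] rss=0.482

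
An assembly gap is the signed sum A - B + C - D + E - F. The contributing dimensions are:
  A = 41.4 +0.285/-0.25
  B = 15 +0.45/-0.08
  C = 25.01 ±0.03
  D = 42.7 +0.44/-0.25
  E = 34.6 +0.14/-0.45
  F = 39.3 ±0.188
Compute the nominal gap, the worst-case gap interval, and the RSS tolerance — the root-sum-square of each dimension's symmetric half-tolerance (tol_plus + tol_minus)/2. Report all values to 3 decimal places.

nominal=4.010 wc=[2.202,4.983] rss=0.620

Stack each dimension's contribution:
  +A: nom +41.400 → Σnom=41.400; wc +0.285/-0.250 → slack +0.285/-0.250; half-tol=0.267, Σhalf²=0.071556
  -B: nom -15.000 → Σnom=26.400; wc +0.080/-0.450 → slack +0.365/-0.700; half-tol=0.265, Σhalf²=0.141781
  +C: nom +25.010 → Σnom=51.410; wc +0.030/-0.030 → slack +0.395/-0.730; half-tol=0.030, Σhalf²=0.142681
  -D: nom -42.700 → Σnom=8.710; wc +0.250/-0.440 → slack +0.645/-1.170; half-tol=0.345, Σhalf²=0.261706
  +E: nom +34.600 → Σnom=43.310; wc +0.140/-0.450 → slack +0.785/-1.620; half-tol=0.295, Σhalf²=0.348731
  -F: nom -39.300 → Σnom=4.010; wc +0.188/-0.188 → slack +0.973/-1.808; half-tol=0.188, Σhalf²=0.384075
Nominal = 4.010. Worst-case = [4.010 - 1.808, 4.010 + 0.973] = [2.202, 4.983]. RSS = √0.384075 = 0.620.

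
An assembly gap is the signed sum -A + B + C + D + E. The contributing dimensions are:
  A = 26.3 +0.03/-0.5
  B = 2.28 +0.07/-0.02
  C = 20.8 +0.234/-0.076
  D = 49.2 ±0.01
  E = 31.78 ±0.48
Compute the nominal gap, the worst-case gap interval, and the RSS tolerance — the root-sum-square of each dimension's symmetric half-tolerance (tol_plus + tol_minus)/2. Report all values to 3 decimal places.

nominal=77.760 wc=[77.144,79.054] rss=0.572

Stack each dimension's contribution:
  -A: nom -26.300 → Σnom=-26.300; wc +0.500/-0.030 → slack +0.500/-0.030; half-tol=0.265, Σhalf²=0.070225
  +B: nom +2.280 → Σnom=-24.020; wc +0.070/-0.020 → slack +0.570/-0.050; half-tol=0.045, Σhalf²=0.072250
  +C: nom +20.800 → Σnom=-3.220; wc +0.234/-0.076 → slack +0.804/-0.126; half-tol=0.155, Σhalf²=0.096275
  +D: nom +49.200 → Σnom=45.980; wc +0.010/-0.010 → slack +0.814/-0.136; half-tol=0.010, Σhalf²=0.096375
  +E: nom +31.780 → Σnom=77.760; wc +0.480/-0.480 → slack +1.294/-0.616; half-tol=0.480, Σhalf²=0.326775
Nominal = 77.760. Worst-case = [77.760 - 0.616, 77.760 + 1.294] = [77.144, 79.054]. RSS = √0.326775 = 0.572.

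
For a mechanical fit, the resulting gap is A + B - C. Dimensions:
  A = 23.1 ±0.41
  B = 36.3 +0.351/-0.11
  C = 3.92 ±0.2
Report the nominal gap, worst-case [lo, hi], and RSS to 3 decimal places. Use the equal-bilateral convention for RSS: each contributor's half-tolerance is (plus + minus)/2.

nominal=55.480 wc=[54.760,56.441] rss=0.511

Stack each dimension's contribution:
  +A: nom +23.100 → Σnom=23.100; wc +0.410/-0.410 → slack +0.410/-0.410; half-tol=0.410, Σhalf²=0.168100
  +B: nom +36.300 → Σnom=59.400; wc +0.351/-0.110 → slack +0.761/-0.520; half-tol=0.230, Σhalf²=0.221230
  -C: nom -3.920 → Σnom=55.480; wc +0.200/-0.200 → slack +0.961/-0.720; half-tol=0.200, Σhalf²=0.261230
Nominal = 55.480. Worst-case = [55.480 - 0.720, 55.480 + 0.961] = [54.760, 56.441]. RSS = √0.261230 = 0.511.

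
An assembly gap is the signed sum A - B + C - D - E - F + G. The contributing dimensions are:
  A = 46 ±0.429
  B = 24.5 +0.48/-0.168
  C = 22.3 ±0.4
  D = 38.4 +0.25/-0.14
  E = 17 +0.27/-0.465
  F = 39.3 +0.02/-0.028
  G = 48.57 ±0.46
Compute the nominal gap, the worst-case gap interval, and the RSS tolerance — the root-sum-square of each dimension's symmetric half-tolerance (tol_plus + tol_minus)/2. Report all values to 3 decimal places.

Stack each dimension's contribution:
  +A: nom +46.000 → Σnom=46.000; wc +0.429/-0.429 → slack +0.429/-0.429; half-tol=0.429, Σhalf²=0.184041
  -B: nom -24.500 → Σnom=21.500; wc +0.168/-0.480 → slack +0.597/-0.909; half-tol=0.324, Σhalf²=0.289017
  +C: nom +22.300 → Σnom=43.800; wc +0.400/-0.400 → slack +0.997/-1.309; half-tol=0.400, Σhalf²=0.449017
  -D: nom -38.400 → Σnom=5.400; wc +0.140/-0.250 → slack +1.137/-1.559; half-tol=0.195, Σhalf²=0.487042
  -E: nom -17.000 → Σnom=-11.600; wc +0.465/-0.270 → slack +1.602/-1.829; half-tol=0.368, Σhalf²=0.622098
  -F: nom -39.300 → Σnom=-50.900; wc +0.028/-0.020 → slack +1.630/-1.849; half-tol=0.024, Σhalf²=0.622674
  +G: nom +48.570 → Σnom=-2.330; wc +0.460/-0.460 → slack +2.090/-2.309; half-tol=0.460, Σhalf²=0.834274
Nominal = -2.330. Worst-case = [-2.330 - 2.309, -2.330 + 2.090] = [-4.639, -0.240]. RSS = √0.834274 = 0.913.

nominal=-2.330 wc=[-4.639,-0.240] rss=0.913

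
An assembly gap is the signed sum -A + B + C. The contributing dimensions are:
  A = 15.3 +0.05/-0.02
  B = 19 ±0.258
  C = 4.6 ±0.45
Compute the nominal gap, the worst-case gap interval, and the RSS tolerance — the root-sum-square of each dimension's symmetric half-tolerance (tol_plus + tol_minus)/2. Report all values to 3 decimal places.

nominal=8.300 wc=[7.542,9.028] rss=0.520

Stack each dimension's contribution:
  -A: nom -15.300 → Σnom=-15.300; wc +0.020/-0.050 → slack +0.020/-0.050; half-tol=0.035, Σhalf²=0.001225
  +B: nom +19.000 → Σnom=3.700; wc +0.258/-0.258 → slack +0.278/-0.308; half-tol=0.258, Σhalf²=0.067789
  +C: nom +4.600 → Σnom=8.300; wc +0.450/-0.450 → slack +0.728/-0.758; half-tol=0.450, Σhalf²=0.270289
Nominal = 8.300. Worst-case = [8.300 - 0.758, 8.300 + 0.728] = [7.542, 9.028]. RSS = √0.270289 = 0.520.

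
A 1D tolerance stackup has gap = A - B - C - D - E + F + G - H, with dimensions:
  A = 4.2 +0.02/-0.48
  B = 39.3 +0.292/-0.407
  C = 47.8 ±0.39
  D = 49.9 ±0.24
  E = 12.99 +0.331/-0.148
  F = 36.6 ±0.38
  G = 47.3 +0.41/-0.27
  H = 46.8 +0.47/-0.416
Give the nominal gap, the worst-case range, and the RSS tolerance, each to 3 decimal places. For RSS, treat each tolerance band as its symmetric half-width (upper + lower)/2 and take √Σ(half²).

Stack each dimension's contribution:
  +A: nom +4.200 → Σnom=4.200; wc +0.020/-0.480 → slack +0.020/-0.480; half-tol=0.250, Σhalf²=0.062500
  -B: nom -39.300 → Σnom=-35.100; wc +0.407/-0.292 → slack +0.427/-0.772; half-tol=0.349, Σhalf²=0.184650
  -C: nom -47.800 → Σnom=-82.900; wc +0.390/-0.390 → slack +0.817/-1.162; half-tol=0.390, Σhalf²=0.336750
  -D: nom -49.900 → Σnom=-132.800; wc +0.240/-0.240 → slack +1.057/-1.402; half-tol=0.240, Σhalf²=0.394350
  -E: nom -12.990 → Σnom=-145.790; wc +0.148/-0.331 → slack +1.205/-1.733; half-tol=0.239, Σhalf²=0.451711
  +F: nom +36.600 → Σnom=-109.190; wc +0.380/-0.380 → slack +1.585/-2.113; half-tol=0.380, Σhalf²=0.596110
  +G: nom +47.300 → Σnom=-61.890; wc +0.410/-0.270 → slack +1.995/-2.383; half-tol=0.340, Σhalf²=0.711710
  -H: nom -46.800 → Σnom=-108.690; wc +0.416/-0.470 → slack +2.411/-2.853; half-tol=0.443, Σhalf²=0.907959
Nominal = -108.690. Worst-case = [-108.690 - 2.853, -108.690 + 2.411] = [-111.543, -106.279]. RSS = √0.907959 = 0.953.

nominal=-108.690 wc=[-111.543,-106.279] rss=0.953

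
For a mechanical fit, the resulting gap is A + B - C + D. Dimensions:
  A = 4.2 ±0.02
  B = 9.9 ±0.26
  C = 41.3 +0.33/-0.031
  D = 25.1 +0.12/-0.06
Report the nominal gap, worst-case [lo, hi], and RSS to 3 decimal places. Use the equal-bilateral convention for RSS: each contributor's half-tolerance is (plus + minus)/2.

Stack each dimension's contribution:
  +A: nom +4.200 → Σnom=4.200; wc +0.020/-0.020 → slack +0.020/-0.020; half-tol=0.020, Σhalf²=0.000400
  +B: nom +9.900 → Σnom=14.100; wc +0.260/-0.260 → slack +0.280/-0.280; half-tol=0.260, Σhalf²=0.068000
  -C: nom -41.300 → Σnom=-27.200; wc +0.031/-0.330 → slack +0.311/-0.610; half-tol=0.180, Σhalf²=0.100580
  +D: nom +25.100 → Σnom=-2.100; wc +0.120/-0.060 → slack +0.431/-0.670; half-tol=0.090, Σhalf²=0.108680
Nominal = -2.100. Worst-case = [-2.100 - 0.670, -2.100 + 0.431] = [-2.770, -1.669]. RSS = √0.108680 = 0.330.

nominal=-2.100 wc=[-2.770,-1.669] rss=0.330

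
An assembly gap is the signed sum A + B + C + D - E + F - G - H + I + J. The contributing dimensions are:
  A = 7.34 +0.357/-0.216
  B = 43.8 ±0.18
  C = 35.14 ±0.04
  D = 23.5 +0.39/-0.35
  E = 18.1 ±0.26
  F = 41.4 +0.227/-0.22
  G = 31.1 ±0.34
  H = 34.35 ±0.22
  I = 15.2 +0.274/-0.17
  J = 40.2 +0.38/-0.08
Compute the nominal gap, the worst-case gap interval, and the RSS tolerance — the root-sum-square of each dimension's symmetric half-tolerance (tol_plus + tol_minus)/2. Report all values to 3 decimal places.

nominal=123.030 wc=[120.954,125.698] rss=0.798

Stack each dimension's contribution:
  +A: nom +7.340 → Σnom=7.340; wc +0.357/-0.216 → slack +0.357/-0.216; half-tol=0.286, Σhalf²=0.082082
  +B: nom +43.800 → Σnom=51.140; wc +0.180/-0.180 → slack +0.537/-0.396; half-tol=0.180, Σhalf²=0.114482
  +C: nom +35.140 → Σnom=86.280; wc +0.040/-0.040 → slack +0.577/-0.436; half-tol=0.040, Σhalf²=0.116082
  +D: nom +23.500 → Σnom=109.780; wc +0.390/-0.350 → slack +0.967/-0.786; half-tol=0.370, Σhalf²=0.252982
  -E: nom -18.100 → Σnom=91.680; wc +0.260/-0.260 → slack +1.227/-1.046; half-tol=0.260, Σhalf²=0.320582
  +F: nom +41.400 → Σnom=133.080; wc +0.227/-0.220 → slack +1.454/-1.266; half-tol=0.224, Σhalf²=0.370534
  -G: nom -31.100 → Σnom=101.980; wc +0.340/-0.340 → slack +1.794/-1.606; half-tol=0.340, Σhalf²=0.486135
  -H: nom -34.350 → Σnom=67.630; wc +0.220/-0.220 → slack +2.014/-1.826; half-tol=0.220, Σhalf²=0.534535
  +I: nom +15.200 → Σnom=82.830; wc +0.274/-0.170 → slack +2.288/-1.996; half-tol=0.222, Σhalf²=0.583819
  +J: nom +40.200 → Σnom=123.030; wc +0.380/-0.080 → slack +2.668/-2.076; half-tol=0.230, Σhalf²=0.636718
Nominal = 123.030. Worst-case = [123.030 - 2.076, 123.030 + 2.668] = [120.954, 125.698]. RSS = √0.636718 = 0.798.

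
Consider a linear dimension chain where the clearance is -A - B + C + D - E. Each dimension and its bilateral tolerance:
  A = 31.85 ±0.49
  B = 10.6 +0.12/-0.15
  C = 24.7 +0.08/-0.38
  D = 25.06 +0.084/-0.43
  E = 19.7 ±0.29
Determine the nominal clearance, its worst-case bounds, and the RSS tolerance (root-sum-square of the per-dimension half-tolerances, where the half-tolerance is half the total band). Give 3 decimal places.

Stack each dimension's contribution:
  -A: nom -31.850 → Σnom=-31.850; wc +0.490/-0.490 → slack +0.490/-0.490; half-tol=0.490, Σhalf²=0.240100
  -B: nom -10.600 → Σnom=-42.450; wc +0.150/-0.120 → slack +0.640/-0.610; half-tol=0.135, Σhalf²=0.258325
  +C: nom +24.700 → Σnom=-17.750; wc +0.080/-0.380 → slack +0.720/-0.990; half-tol=0.230, Σhalf²=0.311225
  +D: nom +25.060 → Σnom=7.310; wc +0.084/-0.430 → slack +0.804/-1.420; half-tol=0.257, Σhalf²=0.377274
  -E: nom -19.700 → Σnom=-12.390; wc +0.290/-0.290 → slack +1.094/-1.710; half-tol=0.290, Σhalf²=0.461374
Nominal = -12.390. Worst-case = [-12.390 - 1.710, -12.390 + 1.094] = [-14.100, -11.296]. RSS = √0.461374 = 0.679.

nominal=-12.390 wc=[-14.100,-11.296] rss=0.679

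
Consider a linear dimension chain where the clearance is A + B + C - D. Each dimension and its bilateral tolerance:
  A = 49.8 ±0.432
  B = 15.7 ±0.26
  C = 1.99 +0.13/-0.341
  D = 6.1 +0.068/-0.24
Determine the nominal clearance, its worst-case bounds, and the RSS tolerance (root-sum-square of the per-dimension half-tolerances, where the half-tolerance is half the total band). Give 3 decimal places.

Stack each dimension's contribution:
  +A: nom +49.800 → Σnom=49.800; wc +0.432/-0.432 → slack +0.432/-0.432; half-tol=0.432, Σhalf²=0.186624
  +B: nom +15.700 → Σnom=65.500; wc +0.260/-0.260 → slack +0.692/-0.692; half-tol=0.260, Σhalf²=0.254224
  +C: nom +1.990 → Σnom=67.490; wc +0.130/-0.341 → slack +0.822/-1.033; half-tol=0.236, Σhalf²=0.309684
  -D: nom -6.100 → Σnom=61.390; wc +0.240/-0.068 → slack +1.062/-1.101; half-tol=0.154, Σhalf²=0.333400
Nominal = 61.390. Worst-case = [61.390 - 1.101, 61.390 + 1.062] = [60.289, 62.452]. RSS = √0.333400 = 0.577.

nominal=61.390 wc=[60.289,62.452] rss=0.577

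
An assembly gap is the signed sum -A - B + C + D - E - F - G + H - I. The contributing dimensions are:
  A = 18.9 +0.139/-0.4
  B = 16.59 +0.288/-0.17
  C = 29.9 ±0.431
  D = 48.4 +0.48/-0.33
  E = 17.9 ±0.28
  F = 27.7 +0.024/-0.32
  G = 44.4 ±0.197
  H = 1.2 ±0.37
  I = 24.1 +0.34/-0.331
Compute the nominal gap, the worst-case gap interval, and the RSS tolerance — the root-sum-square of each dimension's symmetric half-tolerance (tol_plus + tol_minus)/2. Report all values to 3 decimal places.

nominal=-70.090 wc=[-72.489,-67.111] rss=0.933

Stack each dimension's contribution:
  -A: nom -18.900 → Σnom=-18.900; wc +0.400/-0.139 → slack +0.400/-0.139; half-tol=0.270, Σhalf²=0.072630
  -B: nom -16.590 → Σnom=-35.490; wc +0.170/-0.288 → slack +0.570/-0.427; half-tol=0.229, Σhalf²=0.125071
  +C: nom +29.900 → Σnom=-5.590; wc +0.431/-0.431 → slack +1.001/-0.858; half-tol=0.431, Σhalf²=0.310832
  +D: nom +48.400 → Σnom=42.810; wc +0.480/-0.330 → slack +1.481/-1.188; half-tol=0.405, Σhalf²=0.474857
  -E: nom -17.900 → Σnom=24.910; wc +0.280/-0.280 → slack +1.761/-1.468; half-tol=0.280, Σhalf²=0.553257
  -F: nom -27.700 → Σnom=-2.790; wc +0.320/-0.024 → slack +2.081/-1.492; half-tol=0.172, Σhalf²=0.582841
  -G: nom -44.400 → Σnom=-47.190; wc +0.197/-0.197 → slack +2.278/-1.689; half-tol=0.197, Σhalf²=0.621650
  +H: nom +1.200 → Σnom=-45.990; wc +0.370/-0.370 → slack +2.648/-2.059; half-tol=0.370, Σhalf²=0.758550
  -I: nom -24.100 → Σnom=-70.090; wc +0.331/-0.340 → slack +2.979/-2.399; half-tol=0.336, Σhalf²=0.871111
Nominal = -70.090. Worst-case = [-70.090 - 2.399, -70.090 + 2.979] = [-72.489, -67.111]. RSS = √0.871111 = 0.933.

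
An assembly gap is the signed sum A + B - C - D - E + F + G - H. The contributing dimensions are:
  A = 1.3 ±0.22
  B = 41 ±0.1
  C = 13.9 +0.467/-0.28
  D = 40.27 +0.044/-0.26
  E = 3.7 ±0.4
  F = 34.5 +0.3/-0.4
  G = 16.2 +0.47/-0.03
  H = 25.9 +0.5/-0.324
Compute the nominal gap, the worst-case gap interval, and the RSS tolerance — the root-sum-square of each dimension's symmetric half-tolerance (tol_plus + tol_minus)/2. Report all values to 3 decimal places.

Stack each dimension's contribution:
  +A: nom +1.300 → Σnom=1.300; wc +0.220/-0.220 → slack +0.220/-0.220; half-tol=0.220, Σhalf²=0.048400
  +B: nom +41.000 → Σnom=42.300; wc +0.100/-0.100 → slack +0.320/-0.320; half-tol=0.100, Σhalf²=0.058400
  -C: nom -13.900 → Σnom=28.400; wc +0.280/-0.467 → slack +0.600/-0.787; half-tol=0.374, Σhalf²=0.197902
  -D: nom -40.270 → Σnom=-11.870; wc +0.260/-0.044 → slack +0.860/-0.831; half-tol=0.152, Σhalf²=0.221006
  -E: nom -3.700 → Σnom=-15.570; wc +0.400/-0.400 → slack +1.260/-1.231; half-tol=0.400, Σhalf²=0.381006
  +F: nom +34.500 → Σnom=18.930; wc +0.300/-0.400 → slack +1.560/-1.631; half-tol=0.350, Σhalf²=0.503506
  +G: nom +16.200 → Σnom=35.130; wc +0.470/-0.030 → slack +2.030/-1.661; half-tol=0.250, Σhalf²=0.566006
  -H: nom -25.900 → Σnom=9.230; wc +0.324/-0.500 → slack +2.354/-2.161; half-tol=0.412, Σhalf²=0.735750
Nominal = 9.230. Worst-case = [9.230 - 2.161, 9.230 + 2.354] = [7.069, 11.584]. RSS = √0.735750 = 0.858.

nominal=9.230 wc=[7.069,11.584] rss=0.858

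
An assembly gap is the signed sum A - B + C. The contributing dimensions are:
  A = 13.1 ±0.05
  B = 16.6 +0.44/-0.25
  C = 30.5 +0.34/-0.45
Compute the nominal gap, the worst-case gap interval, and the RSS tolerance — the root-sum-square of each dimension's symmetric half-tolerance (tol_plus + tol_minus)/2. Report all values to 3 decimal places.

nominal=27.000 wc=[26.060,27.640] rss=0.527

Stack each dimension's contribution:
  +A: nom +13.100 → Σnom=13.100; wc +0.050/-0.050 → slack +0.050/-0.050; half-tol=0.050, Σhalf²=0.002500
  -B: nom -16.600 → Σnom=-3.500; wc +0.250/-0.440 → slack +0.300/-0.490; half-tol=0.345, Σhalf²=0.121525
  +C: nom +30.500 → Σnom=27.000; wc +0.340/-0.450 → slack +0.640/-0.940; half-tol=0.395, Σhalf²=0.277550
Nominal = 27.000. Worst-case = [27.000 - 0.940, 27.000 + 0.640] = [26.060, 27.640]. RSS = √0.277550 = 0.527.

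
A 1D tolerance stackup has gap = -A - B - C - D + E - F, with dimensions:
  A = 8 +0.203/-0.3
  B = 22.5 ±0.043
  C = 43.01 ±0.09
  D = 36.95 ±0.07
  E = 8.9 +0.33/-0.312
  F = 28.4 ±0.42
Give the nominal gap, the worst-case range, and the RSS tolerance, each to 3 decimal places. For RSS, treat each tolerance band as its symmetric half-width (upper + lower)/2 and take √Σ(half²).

Stack each dimension's contribution:
  -A: nom -8.000 → Σnom=-8.000; wc +0.300/-0.203 → slack +0.300/-0.203; half-tol=0.252, Σhalf²=0.063252
  -B: nom -22.500 → Σnom=-30.500; wc +0.043/-0.043 → slack +0.343/-0.246; half-tol=0.043, Σhalf²=0.065101
  -C: nom -43.010 → Σnom=-73.510; wc +0.090/-0.090 → slack +0.433/-0.336; half-tol=0.090, Σhalf²=0.073201
  -D: nom -36.950 → Σnom=-110.460; wc +0.070/-0.070 → slack +0.503/-0.406; half-tol=0.070, Σhalf²=0.078101
  +E: nom +8.900 → Σnom=-101.560; wc +0.330/-0.312 → slack +0.833/-0.718; half-tol=0.321, Σhalf²=0.181142
  -F: nom -28.400 → Σnom=-129.960; wc +0.420/-0.420 → slack +1.253/-1.138; half-tol=0.420, Σhalf²=0.357542
Nominal = -129.960. Worst-case = [-129.960 - 1.138, -129.960 + 1.253] = [-131.098, -128.707]. RSS = √0.357542 = 0.598.

nominal=-129.960 wc=[-131.098,-128.707] rss=0.598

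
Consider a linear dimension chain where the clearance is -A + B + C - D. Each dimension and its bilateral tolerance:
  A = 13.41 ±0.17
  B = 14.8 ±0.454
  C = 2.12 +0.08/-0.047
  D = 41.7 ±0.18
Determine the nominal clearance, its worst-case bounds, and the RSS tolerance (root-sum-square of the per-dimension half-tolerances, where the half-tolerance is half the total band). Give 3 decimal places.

Stack each dimension's contribution:
  -A: nom -13.410 → Σnom=-13.410; wc +0.170/-0.170 → slack +0.170/-0.170; half-tol=0.170, Σhalf²=0.028900
  +B: nom +14.800 → Σnom=1.390; wc +0.454/-0.454 → slack +0.624/-0.624; half-tol=0.454, Σhalf²=0.235016
  +C: nom +2.120 → Σnom=3.510; wc +0.080/-0.047 → slack +0.704/-0.671; half-tol=0.064, Σhalf²=0.239048
  -D: nom -41.700 → Σnom=-38.190; wc +0.180/-0.180 → slack +0.884/-0.851; half-tol=0.180, Σhalf²=0.271448
Nominal = -38.190. Worst-case = [-38.190 - 0.851, -38.190 + 0.884] = [-39.041, -37.306]. RSS = √0.271448 = 0.521.

nominal=-38.190 wc=[-39.041,-37.306] rss=0.521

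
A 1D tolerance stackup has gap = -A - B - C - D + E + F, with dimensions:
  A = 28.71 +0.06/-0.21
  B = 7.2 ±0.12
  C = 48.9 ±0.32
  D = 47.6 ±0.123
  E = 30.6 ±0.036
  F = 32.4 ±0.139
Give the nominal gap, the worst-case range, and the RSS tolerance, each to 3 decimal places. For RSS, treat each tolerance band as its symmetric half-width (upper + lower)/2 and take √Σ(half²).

nominal=-69.410 wc=[-70.208,-68.462] rss=0.413

Stack each dimension's contribution:
  -A: nom -28.710 → Σnom=-28.710; wc +0.210/-0.060 → slack +0.210/-0.060; half-tol=0.135, Σhalf²=0.018225
  -B: nom -7.200 → Σnom=-35.910; wc +0.120/-0.120 → slack +0.330/-0.180; half-tol=0.120, Σhalf²=0.032625
  -C: nom -48.900 → Σnom=-84.810; wc +0.320/-0.320 → slack +0.650/-0.500; half-tol=0.320, Σhalf²=0.135025
  -D: nom -47.600 → Σnom=-132.410; wc +0.123/-0.123 → slack +0.773/-0.623; half-tol=0.123, Σhalf²=0.150154
  +E: nom +30.600 → Σnom=-101.810; wc +0.036/-0.036 → slack +0.809/-0.659; half-tol=0.036, Σhalf²=0.151450
  +F: nom +32.400 → Σnom=-69.410; wc +0.139/-0.139 → slack +0.948/-0.798; half-tol=0.139, Σhalf²=0.170771
Nominal = -69.410. Worst-case = [-69.410 - 0.798, -69.410 + 0.948] = [-70.208, -68.462]. RSS = √0.170771 = 0.413.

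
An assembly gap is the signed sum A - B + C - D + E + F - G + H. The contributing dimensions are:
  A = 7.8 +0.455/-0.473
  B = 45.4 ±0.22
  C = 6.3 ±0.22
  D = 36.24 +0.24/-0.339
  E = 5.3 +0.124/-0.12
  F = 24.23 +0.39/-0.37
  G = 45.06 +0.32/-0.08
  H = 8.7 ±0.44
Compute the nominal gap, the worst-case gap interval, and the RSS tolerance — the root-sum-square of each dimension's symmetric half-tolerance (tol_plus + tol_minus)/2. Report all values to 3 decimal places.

nominal=-74.370 wc=[-76.773,-72.102] rss=0.888

Stack each dimension's contribution:
  +A: nom +7.800 → Σnom=7.800; wc +0.455/-0.473 → slack +0.455/-0.473; half-tol=0.464, Σhalf²=0.215296
  -B: nom -45.400 → Σnom=-37.600; wc +0.220/-0.220 → slack +0.675/-0.693; half-tol=0.220, Σhalf²=0.263696
  +C: nom +6.300 → Σnom=-31.300; wc +0.220/-0.220 → slack +0.895/-0.913; half-tol=0.220, Σhalf²=0.312096
  -D: nom -36.240 → Σnom=-67.540; wc +0.339/-0.240 → slack +1.234/-1.153; half-tol=0.289, Σhalf²=0.395906
  +E: nom +5.300 → Σnom=-62.240; wc +0.124/-0.120 → slack +1.358/-1.273; half-tol=0.122, Σhalf²=0.410790
  +F: nom +24.230 → Σnom=-38.010; wc +0.390/-0.370 → slack +1.748/-1.643; half-tol=0.380, Σhalf²=0.555190
  -G: nom -45.060 → Σnom=-83.070; wc +0.080/-0.320 → slack +1.828/-1.963; half-tol=0.200, Σhalf²=0.595190
  +H: nom +8.700 → Σnom=-74.370; wc +0.440/-0.440 → slack +2.268/-2.403; half-tol=0.440, Σhalf²=0.788790
Nominal = -74.370. Worst-case = [-74.370 - 2.403, -74.370 + 2.268] = [-76.773, -72.102]. RSS = √0.788790 = 0.888.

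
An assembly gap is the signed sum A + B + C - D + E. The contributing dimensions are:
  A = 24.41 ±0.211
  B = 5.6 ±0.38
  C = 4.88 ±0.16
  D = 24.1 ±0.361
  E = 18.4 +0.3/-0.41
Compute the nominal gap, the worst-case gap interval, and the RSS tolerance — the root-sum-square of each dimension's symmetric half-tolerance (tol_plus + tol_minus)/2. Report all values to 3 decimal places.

nominal=29.190 wc=[27.668,30.602] rss=0.686

Stack each dimension's contribution:
  +A: nom +24.410 → Σnom=24.410; wc +0.211/-0.211 → slack +0.211/-0.211; half-tol=0.211, Σhalf²=0.044521
  +B: nom +5.600 → Σnom=30.010; wc +0.380/-0.380 → slack +0.591/-0.591; half-tol=0.380, Σhalf²=0.188921
  +C: nom +4.880 → Σnom=34.890; wc +0.160/-0.160 → slack +0.751/-0.751; half-tol=0.160, Σhalf²=0.214521
  -D: nom -24.100 → Σnom=10.790; wc +0.361/-0.361 → slack +1.112/-1.112; half-tol=0.361, Σhalf²=0.344842
  +E: nom +18.400 → Σnom=29.190; wc +0.300/-0.410 → slack +1.412/-1.522; half-tol=0.355, Σhalf²=0.470867
Nominal = 29.190. Worst-case = [29.190 - 1.522, 29.190 + 1.412] = [27.668, 30.602]. RSS = √0.470867 = 0.686.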